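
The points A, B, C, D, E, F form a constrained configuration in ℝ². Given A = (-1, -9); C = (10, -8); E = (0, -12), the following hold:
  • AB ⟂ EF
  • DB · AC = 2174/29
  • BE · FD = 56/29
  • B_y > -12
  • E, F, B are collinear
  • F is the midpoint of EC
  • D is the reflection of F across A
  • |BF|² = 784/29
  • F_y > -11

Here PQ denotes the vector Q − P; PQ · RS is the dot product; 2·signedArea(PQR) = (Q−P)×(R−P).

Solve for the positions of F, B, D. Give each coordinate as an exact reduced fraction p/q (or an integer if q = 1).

1. F_x = 5  [F is the midpoint of EC]
2. F_y = -10  [F is the midpoint of EC]
   → F = (5, -10)
3. B_x = 5/29  [E, F, B are collinear ∩ AB ⟂ EF]
4. B_y = -346/29  [E, F, B are collinear ∩ AB ⟂ EF]
   → B = (5/29, -346/29)
5. D_x = -7  [D is the reflection of F across A]
6. D_y = -8  [D is the reflection of F across A]
   → D = (-7, -8)

B = (5/29, -346/29)
D = (-7, -8)
F = (5, -10)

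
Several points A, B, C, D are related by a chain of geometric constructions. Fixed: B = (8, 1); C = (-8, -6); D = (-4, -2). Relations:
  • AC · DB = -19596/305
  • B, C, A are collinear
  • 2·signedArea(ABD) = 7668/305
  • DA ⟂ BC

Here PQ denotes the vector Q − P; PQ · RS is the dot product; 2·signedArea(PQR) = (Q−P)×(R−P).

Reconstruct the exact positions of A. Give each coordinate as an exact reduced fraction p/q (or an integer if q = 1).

A = (-968/305, -1186/305)

1. A_x = -968/305  [B, C, A are collinear ∩ DA ⟂ BC]
2. A_y = -1186/305  [B, C, A are collinear ∩ DA ⟂ BC]
   → A = (-968/305, -1186/305)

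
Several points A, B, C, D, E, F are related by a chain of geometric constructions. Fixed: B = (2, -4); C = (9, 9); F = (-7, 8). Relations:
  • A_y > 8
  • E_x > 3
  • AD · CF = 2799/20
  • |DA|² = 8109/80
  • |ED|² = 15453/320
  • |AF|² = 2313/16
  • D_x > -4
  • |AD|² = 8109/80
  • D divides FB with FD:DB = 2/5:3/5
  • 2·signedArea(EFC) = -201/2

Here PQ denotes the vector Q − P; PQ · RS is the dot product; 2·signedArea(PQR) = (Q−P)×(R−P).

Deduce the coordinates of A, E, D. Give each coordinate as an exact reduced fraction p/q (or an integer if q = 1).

A = (5, 35/4)
D = (-17/5, 16/5)
E = (7/2, 19/8)

1. D_x = -17/5  [D divides FB with FD:DB = 2/5:3/5]
2. D_y = 16/5  [D divides FB with FD:DB = 2/5:3/5]
   → D = (-17/5, 16/5)
3. A_x = 5  [line 16·x + 1·y + -355/4 = 0 ∩ |AF|² = 2313/16]
4. A_y = 35/4  [line 16·x + 1·y + -355/4 = 0 ∩ |AF|² = 2313/16]
   → A = (5, 35/4)
5. E_x = 7/2  [line -1·x + 16·y + -69/2 = 0 ∩ |ED|² = 15453/320]
6. E_y = 19/8  [line -1·x + 16·y + -69/2 = 0 ∩ |ED|² = 15453/320]
   → E = (7/2, 19/8)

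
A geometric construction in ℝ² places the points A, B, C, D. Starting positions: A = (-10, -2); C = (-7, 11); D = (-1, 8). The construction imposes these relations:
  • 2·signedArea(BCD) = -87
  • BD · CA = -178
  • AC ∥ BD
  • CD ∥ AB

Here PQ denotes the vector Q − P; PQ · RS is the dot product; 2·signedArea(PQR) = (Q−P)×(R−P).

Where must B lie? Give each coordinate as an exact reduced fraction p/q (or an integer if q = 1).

B = (-4, -5)

1. B_x = -4  [AC ∥ BD ∩ CD ∥ AB]
2. B_y = -5  [AC ∥ BD ∩ CD ∥ AB]
   → B = (-4, -5)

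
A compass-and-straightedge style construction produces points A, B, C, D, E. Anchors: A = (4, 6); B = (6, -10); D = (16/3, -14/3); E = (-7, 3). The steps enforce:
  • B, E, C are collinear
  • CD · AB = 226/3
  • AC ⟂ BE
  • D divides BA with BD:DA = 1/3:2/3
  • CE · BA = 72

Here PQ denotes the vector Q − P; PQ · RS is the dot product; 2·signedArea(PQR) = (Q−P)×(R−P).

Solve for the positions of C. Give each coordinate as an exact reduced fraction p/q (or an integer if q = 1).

C = (-3, -1)

1. C_x = -3  [B, E, C are collinear ∩ AC ⟂ BE]
2. C_y = -1  [B, E, C are collinear ∩ AC ⟂ BE]
   → C = (-3, -1)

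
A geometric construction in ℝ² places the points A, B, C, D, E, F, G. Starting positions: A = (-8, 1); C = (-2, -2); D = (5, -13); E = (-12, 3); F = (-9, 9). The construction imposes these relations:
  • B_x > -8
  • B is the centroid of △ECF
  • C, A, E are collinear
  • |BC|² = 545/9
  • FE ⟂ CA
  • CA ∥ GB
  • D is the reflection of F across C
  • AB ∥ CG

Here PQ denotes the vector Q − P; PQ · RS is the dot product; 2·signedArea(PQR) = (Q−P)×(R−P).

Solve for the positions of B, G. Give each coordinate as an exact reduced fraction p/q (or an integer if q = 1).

B = (-23/3, 10/3)
G = (-5/3, 1/3)

1. B_x = -23/3  [B is the centroid of △ECF]
2. B_y = 10/3  [B is the centroid of △ECF]
   → B = (-23/3, 10/3)
3. G_x = -5/3  [CA ∥ GB ∩ AB ∥ CG]
4. G_y = 1/3  [CA ∥ GB ∩ AB ∥ CG]
   → G = (-5/3, 1/3)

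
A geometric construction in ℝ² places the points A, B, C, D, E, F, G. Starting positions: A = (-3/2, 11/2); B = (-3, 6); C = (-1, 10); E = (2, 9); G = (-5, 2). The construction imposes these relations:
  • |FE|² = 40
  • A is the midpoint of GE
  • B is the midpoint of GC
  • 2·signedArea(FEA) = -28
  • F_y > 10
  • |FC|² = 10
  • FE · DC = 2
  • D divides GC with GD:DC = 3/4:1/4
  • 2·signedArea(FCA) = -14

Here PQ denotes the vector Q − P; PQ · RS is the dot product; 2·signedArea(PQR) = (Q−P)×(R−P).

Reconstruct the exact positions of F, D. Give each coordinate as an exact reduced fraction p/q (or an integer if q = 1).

D = (-2, 8)
F = (-4, 11)

1. F_x = -4  [2·signedArea(FCA) = -14 ∩ 2·signedArea(FEA) = -28]
2. F_y = 11  [2·signedArea(FCA) = -14 ∩ 2·signedArea(FEA) = -28]
   → F = (-4, 11)
3. D_x = -2  [D divides GC with GD:DC = 3/4:1/4]
4. D_y = 8  [D divides GC with GD:DC = 3/4:1/4]
   → D = (-2, 8)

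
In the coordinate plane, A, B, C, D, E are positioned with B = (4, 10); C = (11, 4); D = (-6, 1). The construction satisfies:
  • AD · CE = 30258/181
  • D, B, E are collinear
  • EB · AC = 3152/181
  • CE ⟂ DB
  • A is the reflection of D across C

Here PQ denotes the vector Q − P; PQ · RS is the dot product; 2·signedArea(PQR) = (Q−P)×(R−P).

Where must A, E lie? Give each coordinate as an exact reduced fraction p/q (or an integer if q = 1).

1. A_x = 28  [A is the reflection of D across C]
2. A_y = 7  [A is the reflection of D across C]
   → A = (28, 7)
3. E_x = 884/181  [D, B, E are collinear ∩ CE ⟂ DB]
4. E_y = 1954/181  [D, B, E are collinear ∩ CE ⟂ DB]
   → E = (884/181, 1954/181)

A = (28, 7)
E = (884/181, 1954/181)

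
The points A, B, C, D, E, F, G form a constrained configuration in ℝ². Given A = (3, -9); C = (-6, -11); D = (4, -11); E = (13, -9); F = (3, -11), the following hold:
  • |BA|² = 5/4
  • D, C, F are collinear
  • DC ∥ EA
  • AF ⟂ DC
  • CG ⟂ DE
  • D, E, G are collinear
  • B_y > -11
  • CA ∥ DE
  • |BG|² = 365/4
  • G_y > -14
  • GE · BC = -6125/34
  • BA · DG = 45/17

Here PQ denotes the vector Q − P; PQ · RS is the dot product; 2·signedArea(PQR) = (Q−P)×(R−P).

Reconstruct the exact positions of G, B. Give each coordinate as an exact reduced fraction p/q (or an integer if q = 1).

1. G_x = -94/17  [D, E, G are collinear ∩ CG ⟂ DE]
2. G_y = -223/17  [D, E, G are collinear ∩ CG ⟂ DE]
   → G = (-94/17, -223/17)
3. B_x = 7/2  [line 162/17·x + 36/17·y + -207/17 = 0 ∩ |BG|² = 365/4]
4. B_y = -10  [line 162/17·x + 36/17·y + -207/17 = 0 ∩ |BG|² = 365/4]
   → B = (7/2, -10)

B = (7/2, -10)
G = (-94/17, -223/17)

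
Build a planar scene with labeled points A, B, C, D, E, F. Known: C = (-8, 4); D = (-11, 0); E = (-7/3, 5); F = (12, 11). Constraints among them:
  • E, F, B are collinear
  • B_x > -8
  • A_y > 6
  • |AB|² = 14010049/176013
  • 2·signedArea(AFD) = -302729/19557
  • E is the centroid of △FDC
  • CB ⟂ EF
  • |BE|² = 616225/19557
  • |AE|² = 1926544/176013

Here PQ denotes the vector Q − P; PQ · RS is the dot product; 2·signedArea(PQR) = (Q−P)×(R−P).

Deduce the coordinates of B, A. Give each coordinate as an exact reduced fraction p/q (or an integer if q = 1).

A = (14051/19557, 13641/2173)
B = (-16322/2173, 6155/2173)

1. B_x = -16322/2173  [E, F, B are collinear ∩ CB ⟂ EF]
2. B_y = 6155/2173  [E, F, B are collinear ∩ CB ⟂ EF]
   → B = (-16322/2173, 6155/2173)
3. A_x = 14051/19557  [line 11·x + -23·y + 2669126/19557 = 0 ∩ |AB|² = 14010049/176013]
4. A_y = 13641/2173  [line 11·x + -23·y + 2669126/19557 = 0 ∩ |AB|² = 14010049/176013]
   → A = (14051/19557, 13641/2173)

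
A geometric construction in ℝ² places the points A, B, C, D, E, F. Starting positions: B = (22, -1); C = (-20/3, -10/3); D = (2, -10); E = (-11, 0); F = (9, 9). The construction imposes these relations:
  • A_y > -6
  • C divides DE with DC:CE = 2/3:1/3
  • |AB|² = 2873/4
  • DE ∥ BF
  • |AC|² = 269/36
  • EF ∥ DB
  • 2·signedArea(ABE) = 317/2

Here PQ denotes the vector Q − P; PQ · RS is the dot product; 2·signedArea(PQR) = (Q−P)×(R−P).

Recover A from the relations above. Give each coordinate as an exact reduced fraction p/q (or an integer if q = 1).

A = (-9/2, -5)

1. A_x = -9/2  [line -1·x + -33·y + -339/2 = 0 ∩ |AB|² = 2873/4]
2. A_y = -5  [line -1·x + -33·y + -339/2 = 0 ∩ |AB|² = 2873/4]
   → A = (-9/2, -5)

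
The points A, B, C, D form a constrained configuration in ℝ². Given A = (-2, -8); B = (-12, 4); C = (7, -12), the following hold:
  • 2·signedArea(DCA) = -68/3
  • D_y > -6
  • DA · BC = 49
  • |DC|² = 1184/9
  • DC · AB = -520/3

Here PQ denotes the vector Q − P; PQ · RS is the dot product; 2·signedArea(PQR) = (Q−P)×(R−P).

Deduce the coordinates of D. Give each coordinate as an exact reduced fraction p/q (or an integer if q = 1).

1. D_x = -7/3  [DA · BC = 49 ∩ DC · AB = -520/3]
2. D_y = -16/3  [DA · BC = 49 ∩ DC · AB = -520/3]
   → D = (-7/3, -16/3)

D = (-7/3, -16/3)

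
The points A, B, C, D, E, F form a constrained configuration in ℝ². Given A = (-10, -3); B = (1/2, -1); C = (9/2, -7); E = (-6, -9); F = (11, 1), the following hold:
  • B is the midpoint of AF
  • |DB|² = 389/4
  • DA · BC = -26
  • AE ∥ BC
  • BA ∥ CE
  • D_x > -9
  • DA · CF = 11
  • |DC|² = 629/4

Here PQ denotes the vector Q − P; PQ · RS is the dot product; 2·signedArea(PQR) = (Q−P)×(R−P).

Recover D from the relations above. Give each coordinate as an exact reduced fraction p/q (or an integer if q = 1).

D = (-8, -6)

1. D_x = -8  [DA · CF = 11 ∩ DA · BC = -26]
2. D_y = -6  [DA · CF = 11 ∩ DA · BC = -26]
   → D = (-8, -6)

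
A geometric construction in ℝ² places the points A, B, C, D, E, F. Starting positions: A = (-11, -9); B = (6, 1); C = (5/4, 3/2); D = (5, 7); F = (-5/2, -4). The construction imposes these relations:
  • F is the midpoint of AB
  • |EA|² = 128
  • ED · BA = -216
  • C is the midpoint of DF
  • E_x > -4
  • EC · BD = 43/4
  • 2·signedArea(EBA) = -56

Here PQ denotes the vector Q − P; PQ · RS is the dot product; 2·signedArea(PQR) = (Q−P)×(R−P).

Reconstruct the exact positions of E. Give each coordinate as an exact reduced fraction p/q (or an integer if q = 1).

1. E_x = -3  [2·signedArea(EBA) = -56 ∩ ED · BA = -216]
2. E_y = -1  [2·signedArea(EBA) = -56 ∩ ED · BA = -216]
   → E = (-3, -1)

E = (-3, -1)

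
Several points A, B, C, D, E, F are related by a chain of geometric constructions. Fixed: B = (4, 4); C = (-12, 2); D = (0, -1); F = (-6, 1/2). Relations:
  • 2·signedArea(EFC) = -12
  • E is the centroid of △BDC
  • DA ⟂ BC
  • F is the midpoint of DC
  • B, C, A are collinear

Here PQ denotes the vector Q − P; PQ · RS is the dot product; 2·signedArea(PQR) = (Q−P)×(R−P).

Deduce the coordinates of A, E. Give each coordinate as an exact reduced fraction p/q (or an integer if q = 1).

1. A_x = -36/65  [B, C, A are collinear ∩ DA ⟂ BC]
2. A_y = 223/65  [B, C, A are collinear ∩ DA ⟂ BC]
   → A = (-36/65, 223/65)
3. E_x = -8/3  [E is the centroid of △BDC]
4. E_y = 5/3  [E is the centroid of △BDC]
   → E = (-8/3, 5/3)

A = (-36/65, 223/65)
E = (-8/3, 5/3)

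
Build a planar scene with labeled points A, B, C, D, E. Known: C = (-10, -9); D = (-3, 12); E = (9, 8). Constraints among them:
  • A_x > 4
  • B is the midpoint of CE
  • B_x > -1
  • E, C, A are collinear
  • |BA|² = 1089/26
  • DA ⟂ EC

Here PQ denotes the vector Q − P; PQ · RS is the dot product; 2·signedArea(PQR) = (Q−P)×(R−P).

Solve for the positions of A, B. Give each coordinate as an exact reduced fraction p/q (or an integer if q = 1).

A = (281/65, 248/65)
B = (-1/2, -1/2)

1. A_x = 281/65  [E, C, A are collinear ∩ DA ⟂ EC]
2. A_y = 248/65  [E, C, A are collinear ∩ DA ⟂ EC]
   → A = (281/65, 248/65)
3. B_x = -1/2  [B is the midpoint of CE]
4. B_y = -1/2  [B is the midpoint of CE]
   → B = (-1/2, -1/2)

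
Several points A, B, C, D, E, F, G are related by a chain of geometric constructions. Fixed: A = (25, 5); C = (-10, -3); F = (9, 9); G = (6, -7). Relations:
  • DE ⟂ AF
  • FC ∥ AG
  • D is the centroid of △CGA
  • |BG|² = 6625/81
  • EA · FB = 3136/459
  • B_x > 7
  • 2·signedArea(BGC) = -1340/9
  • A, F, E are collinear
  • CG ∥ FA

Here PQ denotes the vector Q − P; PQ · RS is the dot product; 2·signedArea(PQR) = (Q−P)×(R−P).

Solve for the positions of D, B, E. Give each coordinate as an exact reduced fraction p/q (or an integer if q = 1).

B = (23/3, 17/9)
D = (7, -5/3)
E = (491/51, 451/51)

1. D_x = 7  [D is the centroid of △CGA]
2. D_y = -5/3  [D is the centroid of △CGA]
   → D = (7, -5/3)
3. E_x = 491/51  [A, F, E are collinear ∩ DE ⟂ AF]
4. E_y = 451/51  [A, F, E are collinear ∩ DE ⟂ AF]
   → E = (491/51, 451/51)
5. B_x = 23/3  [2·signedArea(BGC) = -1340/9 ∩ EA · FB = 3136/459]
6. B_y = 17/9  [2·signedArea(BGC) = -1340/9 ∩ EA · FB = 3136/459]
   → B = (23/3, 17/9)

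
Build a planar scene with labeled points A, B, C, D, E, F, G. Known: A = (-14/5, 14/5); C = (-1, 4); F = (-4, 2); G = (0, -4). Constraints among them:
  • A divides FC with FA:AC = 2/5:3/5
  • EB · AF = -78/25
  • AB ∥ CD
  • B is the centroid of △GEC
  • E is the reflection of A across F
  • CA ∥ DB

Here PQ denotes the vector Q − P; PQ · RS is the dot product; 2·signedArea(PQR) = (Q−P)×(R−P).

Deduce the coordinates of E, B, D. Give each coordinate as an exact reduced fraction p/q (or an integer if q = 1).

1. E_x = -26/5  [E is the reflection of A across F]
2. E_y = 6/5  [E is the reflection of A across F]
   → E = (-26/5, 6/5)
3. B_x = -31/15  [B is the centroid of △GEC]
4. B_y = 2/5  [B is the centroid of △GEC]
   → B = (-31/15, 2/5)
5. D_x = -4/15  [CA ∥ DB ∩ AB ∥ CD]
6. D_y = 8/5  [CA ∥ DB ∩ AB ∥ CD]
   → D = (-4/15, 8/5)

B = (-31/15, 2/5)
D = (-4/15, 8/5)
E = (-26/5, 6/5)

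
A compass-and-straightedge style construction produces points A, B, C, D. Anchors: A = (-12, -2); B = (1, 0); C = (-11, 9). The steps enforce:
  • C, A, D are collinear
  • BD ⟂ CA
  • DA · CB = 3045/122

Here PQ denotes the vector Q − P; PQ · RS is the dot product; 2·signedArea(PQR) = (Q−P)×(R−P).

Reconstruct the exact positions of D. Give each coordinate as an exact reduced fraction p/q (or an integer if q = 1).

D = (-1429/122, 141/122)

1. D_x = -1429/122  [C, A, D are collinear ∩ BD ⟂ CA]
2. D_y = 141/122  [C, A, D are collinear ∩ BD ⟂ CA]
   → D = (-1429/122, 141/122)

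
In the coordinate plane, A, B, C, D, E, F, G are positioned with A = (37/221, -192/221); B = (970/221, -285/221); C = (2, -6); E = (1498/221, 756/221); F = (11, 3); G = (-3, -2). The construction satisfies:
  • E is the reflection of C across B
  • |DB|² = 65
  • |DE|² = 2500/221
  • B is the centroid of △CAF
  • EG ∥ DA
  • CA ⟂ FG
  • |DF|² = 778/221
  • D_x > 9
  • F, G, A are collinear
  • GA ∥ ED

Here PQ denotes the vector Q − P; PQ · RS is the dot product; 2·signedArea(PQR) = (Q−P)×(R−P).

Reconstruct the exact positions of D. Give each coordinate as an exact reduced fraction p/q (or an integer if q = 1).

1. D_x = 2198/221  [EG ∥ DA ∩ GA ∥ ED]
2. D_y = 1006/221  [EG ∥ DA ∩ GA ∥ ED]
   → D = (2198/221, 1006/221)

D = (2198/221, 1006/221)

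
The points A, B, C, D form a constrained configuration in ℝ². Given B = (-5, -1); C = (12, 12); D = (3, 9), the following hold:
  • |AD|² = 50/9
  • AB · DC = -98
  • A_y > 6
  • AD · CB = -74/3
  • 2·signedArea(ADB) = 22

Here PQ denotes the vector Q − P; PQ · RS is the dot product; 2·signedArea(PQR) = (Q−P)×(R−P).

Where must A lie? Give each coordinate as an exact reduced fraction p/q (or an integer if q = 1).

A = (10/3, 20/3)

1. A_x = 10/3  [AD · CB = -74/3 ∩ AB · DC = -98]
2. A_y = 20/3  [AD · CB = -74/3 ∩ AB · DC = -98]
   → A = (10/3, 20/3)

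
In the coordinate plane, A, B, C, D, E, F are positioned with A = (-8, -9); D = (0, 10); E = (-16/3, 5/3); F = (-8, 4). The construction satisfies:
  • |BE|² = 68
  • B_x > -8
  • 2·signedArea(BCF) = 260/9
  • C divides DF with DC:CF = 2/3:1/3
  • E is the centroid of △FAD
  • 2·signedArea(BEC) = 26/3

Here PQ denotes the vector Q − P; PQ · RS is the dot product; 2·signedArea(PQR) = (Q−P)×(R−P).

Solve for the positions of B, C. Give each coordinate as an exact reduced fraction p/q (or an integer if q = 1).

1. C_x = -16/3  [C divides DF with DC:CF = 2/3:1/3]
2. C_y = 6  [C divides DF with DC:CF = 2/3:1/3]
   → C = (-16/3, 6)
3. B_x = -22/3  [2·signedArea(BCF) = 260/9 ∩ 2·signedArea(BEC) = 26/3]
4. B_y = -19/3  [2·signedArea(BCF) = 260/9 ∩ 2·signedArea(BEC) = 26/3]
   → B = (-22/3, -19/3)

B = (-22/3, -19/3)
C = (-16/3, 6)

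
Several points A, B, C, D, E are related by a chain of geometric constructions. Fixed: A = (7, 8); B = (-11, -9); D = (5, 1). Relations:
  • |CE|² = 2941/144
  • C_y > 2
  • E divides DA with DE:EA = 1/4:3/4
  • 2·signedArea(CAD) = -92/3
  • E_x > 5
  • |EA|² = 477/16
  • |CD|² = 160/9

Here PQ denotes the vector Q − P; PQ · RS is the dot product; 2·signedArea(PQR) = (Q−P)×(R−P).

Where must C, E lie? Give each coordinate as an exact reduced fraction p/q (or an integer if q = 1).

1. C_x = 1  [line 7·x + -2·y + -7/3 = 0 ∩ |CD|² = 160/9]
2. C_y = 7/3  [line 7·x + -2·y + -7/3 = 0 ∩ |CD|² = 160/9]
   → C = (1, 7/3)
3. E_x = 11/2  [E divides DA with DE:EA = 1/4:3/4]
4. E_y = 11/4  [E divides DA with DE:EA = 1/4:3/4]
   → E = (11/2, 11/4)

C = (1, 7/3)
E = (11/2, 11/4)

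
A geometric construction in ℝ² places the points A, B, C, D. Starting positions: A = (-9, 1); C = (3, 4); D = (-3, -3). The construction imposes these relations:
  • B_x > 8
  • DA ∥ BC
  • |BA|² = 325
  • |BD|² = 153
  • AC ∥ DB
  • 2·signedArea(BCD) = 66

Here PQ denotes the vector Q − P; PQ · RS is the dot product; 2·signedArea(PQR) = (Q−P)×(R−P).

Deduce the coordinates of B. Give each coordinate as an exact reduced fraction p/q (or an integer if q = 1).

B = (9, 0)

1. B_x = 9  [DA ∥ BC ∩ AC ∥ DB]
2. B_y = 0  [DA ∥ BC ∩ AC ∥ DB]
   → B = (9, 0)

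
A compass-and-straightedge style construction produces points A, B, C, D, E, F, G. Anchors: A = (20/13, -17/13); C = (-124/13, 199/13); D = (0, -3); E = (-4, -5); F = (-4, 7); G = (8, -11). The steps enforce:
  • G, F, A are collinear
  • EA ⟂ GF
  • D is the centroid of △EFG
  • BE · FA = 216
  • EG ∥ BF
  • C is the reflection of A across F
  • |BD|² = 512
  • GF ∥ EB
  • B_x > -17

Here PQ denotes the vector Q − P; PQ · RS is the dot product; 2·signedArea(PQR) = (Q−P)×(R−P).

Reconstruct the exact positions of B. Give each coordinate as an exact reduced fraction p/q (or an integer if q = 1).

1. B_x = -16  [EG ∥ BF ∩ GF ∥ EB]
2. B_y = 13  [EG ∥ BF ∩ GF ∥ EB]
   → B = (-16, 13)

B = (-16, 13)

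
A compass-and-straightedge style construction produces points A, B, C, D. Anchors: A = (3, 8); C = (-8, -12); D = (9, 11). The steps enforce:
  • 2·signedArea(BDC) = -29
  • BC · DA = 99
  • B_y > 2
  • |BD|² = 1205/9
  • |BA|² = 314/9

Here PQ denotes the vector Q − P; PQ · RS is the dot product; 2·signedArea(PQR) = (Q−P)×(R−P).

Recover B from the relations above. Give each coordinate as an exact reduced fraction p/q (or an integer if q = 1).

B = (4/3, 7/3)

1. B_x = 4/3  [BC · DA = 99 ∩ 2·signedArea(BDC) = -29]
2. B_y = 7/3  [BC · DA = 99 ∩ 2·signedArea(BDC) = -29]
   → B = (4/3, 7/3)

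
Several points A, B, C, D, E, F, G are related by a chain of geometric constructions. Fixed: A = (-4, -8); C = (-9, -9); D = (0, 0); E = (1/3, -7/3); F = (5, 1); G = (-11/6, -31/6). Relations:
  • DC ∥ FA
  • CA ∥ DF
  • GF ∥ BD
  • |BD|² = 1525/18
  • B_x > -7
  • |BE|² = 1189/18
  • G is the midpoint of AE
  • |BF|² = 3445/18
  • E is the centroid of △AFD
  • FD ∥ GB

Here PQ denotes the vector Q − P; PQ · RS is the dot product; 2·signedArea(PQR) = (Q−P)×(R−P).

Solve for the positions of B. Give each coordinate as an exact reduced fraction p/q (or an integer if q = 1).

1. B_x = -41/6  [GF ∥ BD ∩ FD ∥ GB]
2. B_y = -37/6  [GF ∥ BD ∩ FD ∥ GB]
   → B = (-41/6, -37/6)

B = (-41/6, -37/6)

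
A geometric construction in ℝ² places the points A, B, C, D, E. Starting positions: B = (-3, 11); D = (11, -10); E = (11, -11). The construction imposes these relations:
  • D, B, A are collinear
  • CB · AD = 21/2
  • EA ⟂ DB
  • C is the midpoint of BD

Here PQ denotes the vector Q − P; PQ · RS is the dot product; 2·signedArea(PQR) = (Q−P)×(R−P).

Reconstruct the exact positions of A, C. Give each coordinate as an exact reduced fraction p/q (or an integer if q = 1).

1. A_x = 149/13  [D, B, A are collinear ∩ EA ⟂ DB]
2. A_y = -139/13  [D, B, A are collinear ∩ EA ⟂ DB]
   → A = (149/13, -139/13)
3. C_x = 4  [C is the midpoint of BD]
4. C_y = 1/2  [C is the midpoint of BD]
   → C = (4, 1/2)

A = (149/13, -139/13)
C = (4, 1/2)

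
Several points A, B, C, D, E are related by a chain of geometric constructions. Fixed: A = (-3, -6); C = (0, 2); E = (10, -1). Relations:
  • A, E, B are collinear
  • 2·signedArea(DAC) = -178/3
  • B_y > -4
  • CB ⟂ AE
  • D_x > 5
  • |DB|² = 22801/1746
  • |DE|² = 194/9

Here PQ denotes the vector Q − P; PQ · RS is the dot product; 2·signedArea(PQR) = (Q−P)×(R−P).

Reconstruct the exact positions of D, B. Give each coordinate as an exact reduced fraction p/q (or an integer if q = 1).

B = (445/194, -769/194)
D = (17/3, -8/3)

1. B_x = 445/194  [A, E, B are collinear ∩ CB ⟂ AE]
2. B_y = -769/194  [A, E, B are collinear ∩ CB ⟂ AE]
   → B = (445/194, -769/194)
3. D_x = 17/3  [line -8·x + 3·y + 160/3 = 0 ∩ |DB|² = 22801/1746]
4. D_y = -8/3  [line -8·x + 3·y + 160/3 = 0 ∩ |DB|² = 22801/1746]
   → D = (17/3, -8/3)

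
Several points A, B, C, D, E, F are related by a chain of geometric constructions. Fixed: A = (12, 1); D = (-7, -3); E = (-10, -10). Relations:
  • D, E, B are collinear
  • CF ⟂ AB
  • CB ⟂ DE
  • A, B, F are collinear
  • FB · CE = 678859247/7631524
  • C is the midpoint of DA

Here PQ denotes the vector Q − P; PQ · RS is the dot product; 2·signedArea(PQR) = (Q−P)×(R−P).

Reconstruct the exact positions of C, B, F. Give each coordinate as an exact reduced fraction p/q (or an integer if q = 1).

1. C_x = 5/2  [C is the midpoint of DA]
2. C_y = -1  [C is the midpoint of DA]
   → C = (5/2, -1)
3. B_x = -557/116  [D, E, B are collinear ∩ CB ⟂ DE]
4. B_y = 247/116  [D, E, B are collinear ∩ CB ⟂ DE]
   → B = (-557/116, 247/116)
5. F_x = 20426145/7631524  [A, B, F are collinear ∩ CF ⟂ AB]
6. F_y = 12413941/7631524  [A, B, F are collinear ∩ CF ⟂ AB]
   → F = (20426145/7631524, 12413941/7631524)

B = (-557/116, 247/116)
C = (5/2, -1)
F = (20426145/7631524, 12413941/7631524)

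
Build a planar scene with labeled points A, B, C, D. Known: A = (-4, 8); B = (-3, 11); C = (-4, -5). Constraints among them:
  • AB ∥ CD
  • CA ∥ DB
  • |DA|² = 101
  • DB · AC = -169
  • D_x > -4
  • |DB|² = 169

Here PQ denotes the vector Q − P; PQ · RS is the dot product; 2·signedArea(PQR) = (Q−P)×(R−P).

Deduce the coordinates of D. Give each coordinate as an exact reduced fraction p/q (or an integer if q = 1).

1. D_x = -3  [CA ∥ DB ∩ AB ∥ CD]
2. D_y = -2  [CA ∥ DB ∩ AB ∥ CD]
   → D = (-3, -2)

D = (-3, -2)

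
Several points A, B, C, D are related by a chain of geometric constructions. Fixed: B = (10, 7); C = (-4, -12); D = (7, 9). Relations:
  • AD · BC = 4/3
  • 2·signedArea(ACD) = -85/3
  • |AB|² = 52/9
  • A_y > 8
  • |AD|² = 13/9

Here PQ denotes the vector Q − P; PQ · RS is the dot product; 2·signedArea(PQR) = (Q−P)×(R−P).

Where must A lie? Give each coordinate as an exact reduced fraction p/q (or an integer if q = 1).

A = (8, 25/3)

1. A_x = 8  [AD · BC = 4/3 ∩ 2·signedArea(ACD) = -85/3]
2. A_y = 25/3  [AD · BC = 4/3 ∩ 2·signedArea(ACD) = -85/3]
   → A = (8, 25/3)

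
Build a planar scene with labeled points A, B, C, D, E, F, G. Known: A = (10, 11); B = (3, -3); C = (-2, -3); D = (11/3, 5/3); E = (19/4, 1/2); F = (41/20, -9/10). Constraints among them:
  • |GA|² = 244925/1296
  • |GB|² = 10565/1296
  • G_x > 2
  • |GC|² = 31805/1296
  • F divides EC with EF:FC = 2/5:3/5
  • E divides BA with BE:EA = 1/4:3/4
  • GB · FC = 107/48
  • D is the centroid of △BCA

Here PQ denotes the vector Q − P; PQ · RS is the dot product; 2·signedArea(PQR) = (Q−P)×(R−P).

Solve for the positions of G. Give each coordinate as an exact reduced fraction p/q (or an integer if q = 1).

G = (77/36, -5/18)

1. G_x = 77/36  [line 81/20·x + 21/10·y + -1939/240 = 0 ∩ |GA|² = 244925/1296]
2. G_y = -5/18  [line 81/20·x + 21/10·y + -1939/240 = 0 ∩ |GA|² = 244925/1296]
   → G = (77/36, -5/18)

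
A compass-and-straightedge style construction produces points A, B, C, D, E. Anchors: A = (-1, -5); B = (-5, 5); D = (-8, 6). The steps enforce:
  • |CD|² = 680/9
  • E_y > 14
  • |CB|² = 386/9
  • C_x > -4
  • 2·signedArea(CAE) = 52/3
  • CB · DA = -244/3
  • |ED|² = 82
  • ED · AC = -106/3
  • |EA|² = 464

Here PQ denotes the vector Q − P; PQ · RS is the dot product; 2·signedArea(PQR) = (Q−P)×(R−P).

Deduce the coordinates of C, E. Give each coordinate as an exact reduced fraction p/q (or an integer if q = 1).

C = (-10/3, -4/3)
E = (-9, 15)

1. C_x = -10/3  [line -7·x + 11·y + -26/3 = 0 ∩ |CD|² = 680/9]
2. C_y = -4/3  [line -7·x + 11·y + -26/3 = 0 ∩ |CD|² = 680/9]
   → C = (-10/3, -4/3)
3. E_x = -9  [ED · AC = -106/3 ∩ 2·signedArea(CAE) = 52/3]
4. E_y = 15  [ED · AC = -106/3 ∩ 2·signedArea(CAE) = 52/3]
   → E = (-9, 15)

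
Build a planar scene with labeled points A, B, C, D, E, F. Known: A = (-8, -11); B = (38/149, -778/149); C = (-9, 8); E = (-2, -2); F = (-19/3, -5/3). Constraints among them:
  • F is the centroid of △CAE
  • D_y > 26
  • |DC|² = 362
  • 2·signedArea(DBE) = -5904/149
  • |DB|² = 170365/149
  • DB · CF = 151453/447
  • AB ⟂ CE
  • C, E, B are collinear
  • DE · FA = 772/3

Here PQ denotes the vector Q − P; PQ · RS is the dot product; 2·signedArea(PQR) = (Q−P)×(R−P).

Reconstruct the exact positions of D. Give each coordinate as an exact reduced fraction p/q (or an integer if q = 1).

D = (-10, 27)

1. D_x = -10  [DE · FA = 772/3 ∩ DB · CF = 151453/447]
2. D_y = 27  [DE · FA = 772/3 ∩ DB · CF = 151453/447]
   → D = (-10, 27)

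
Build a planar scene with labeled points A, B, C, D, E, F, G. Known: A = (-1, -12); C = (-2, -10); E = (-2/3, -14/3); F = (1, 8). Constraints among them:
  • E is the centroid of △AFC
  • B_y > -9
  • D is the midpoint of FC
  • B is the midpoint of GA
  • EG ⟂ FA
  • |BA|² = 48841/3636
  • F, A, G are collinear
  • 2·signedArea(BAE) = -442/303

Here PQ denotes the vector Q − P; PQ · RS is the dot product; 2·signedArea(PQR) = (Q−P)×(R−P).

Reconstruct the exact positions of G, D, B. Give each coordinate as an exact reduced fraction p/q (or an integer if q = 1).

1. G_x = -82/303  [F, A, G are collinear ∩ EG ⟂ FA]
2. G_y = -1426/303  [F, A, G are collinear ∩ EG ⟂ FA]
   → G = (-82/303, -1426/303)
3. D_x = -1/2  [D is the midpoint of FC]
4. D_y = -1  [D is the midpoint of FC]
   → D = (-1/2, -1)
5. B_x = -385/606  [B is the midpoint of GA]
6. B_y = -2531/303  [B is the midpoint of GA]
   → B = (-385/606, -2531/303)

B = (-385/606, -2531/303)
D = (-1/2, -1)
G = (-82/303, -1426/303)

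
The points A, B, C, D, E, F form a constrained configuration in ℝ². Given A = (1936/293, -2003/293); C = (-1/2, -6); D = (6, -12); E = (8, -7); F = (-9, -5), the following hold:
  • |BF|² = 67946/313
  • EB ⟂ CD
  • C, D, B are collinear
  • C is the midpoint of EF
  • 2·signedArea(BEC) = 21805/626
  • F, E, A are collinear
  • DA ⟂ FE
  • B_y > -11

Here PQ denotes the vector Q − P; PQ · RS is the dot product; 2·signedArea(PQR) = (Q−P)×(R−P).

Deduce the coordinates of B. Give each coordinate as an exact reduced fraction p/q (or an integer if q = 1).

B = (1436/313, -3348/313)

1. B_x = 1436/313  [C, D, B are collinear ∩ EB ⟂ CD]
2. B_y = -3348/313  [C, D, B are collinear ∩ EB ⟂ CD]
   → B = (1436/313, -3348/313)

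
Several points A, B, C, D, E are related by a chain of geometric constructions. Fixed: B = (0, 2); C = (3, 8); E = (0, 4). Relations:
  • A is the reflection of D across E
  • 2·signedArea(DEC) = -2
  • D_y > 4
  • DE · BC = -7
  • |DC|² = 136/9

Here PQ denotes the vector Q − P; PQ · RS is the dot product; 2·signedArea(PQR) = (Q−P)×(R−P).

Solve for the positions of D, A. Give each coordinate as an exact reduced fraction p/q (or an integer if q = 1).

A = (-1, 10/3)
D = (1, 14/3)

1. D_x = 1  [2·signedArea(DEC) = -2 ∩ DE · BC = -7]
2. D_y = 14/3  [2·signedArea(DEC) = -2 ∩ DE · BC = -7]
   → D = (1, 14/3)
3. A_x = -1  [A is the reflection of D across E]
4. A_y = 10/3  [A is the reflection of D across E]
   → A = (-1, 10/3)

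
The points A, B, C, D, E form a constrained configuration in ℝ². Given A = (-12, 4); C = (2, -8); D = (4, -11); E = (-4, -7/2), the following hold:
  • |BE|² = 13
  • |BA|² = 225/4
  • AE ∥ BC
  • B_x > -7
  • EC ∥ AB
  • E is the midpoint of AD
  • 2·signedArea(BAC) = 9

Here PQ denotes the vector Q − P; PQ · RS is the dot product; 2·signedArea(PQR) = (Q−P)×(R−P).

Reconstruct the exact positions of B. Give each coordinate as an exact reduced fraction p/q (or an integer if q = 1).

B = (-6, -1/2)

1. B_x = -6  [AE ∥ BC ∩ EC ∥ AB]
2. B_y = -1/2  [AE ∥ BC ∩ EC ∥ AB]
   → B = (-6, -1/2)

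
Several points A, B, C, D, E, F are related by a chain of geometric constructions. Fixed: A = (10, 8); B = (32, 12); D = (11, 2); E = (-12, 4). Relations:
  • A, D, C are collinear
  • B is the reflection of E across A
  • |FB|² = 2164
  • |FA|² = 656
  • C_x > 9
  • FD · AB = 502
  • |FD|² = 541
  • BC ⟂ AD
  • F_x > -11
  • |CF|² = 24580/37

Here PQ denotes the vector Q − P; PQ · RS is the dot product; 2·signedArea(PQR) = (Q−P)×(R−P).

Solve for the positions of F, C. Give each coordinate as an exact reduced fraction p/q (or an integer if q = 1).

C = (368/37, 308/37)
F = (-10, -8)

1. F_x = -10  [line -22·x + -4·y + -252 = 0 ∩ |FA|² = 656]
2. F_y = -8  [line -22·x + -4·y + -252 = 0 ∩ |FA|² = 656]
   → F = (-10, -8)
3. C_x = 368/37  [A, D, C are collinear ∩ BC ⟂ AD]
4. C_y = 308/37  [A, D, C are collinear ∩ BC ⟂ AD]
   → C = (368/37, 308/37)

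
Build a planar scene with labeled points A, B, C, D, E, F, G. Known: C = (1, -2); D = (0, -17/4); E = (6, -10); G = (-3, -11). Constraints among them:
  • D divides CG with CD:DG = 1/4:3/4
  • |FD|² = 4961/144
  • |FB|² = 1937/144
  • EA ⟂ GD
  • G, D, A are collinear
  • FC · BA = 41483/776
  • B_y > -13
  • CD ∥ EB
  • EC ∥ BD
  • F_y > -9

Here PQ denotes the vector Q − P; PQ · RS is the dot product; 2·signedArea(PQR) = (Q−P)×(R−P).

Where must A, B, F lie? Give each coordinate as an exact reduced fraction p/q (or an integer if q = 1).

1. A_x = -111/97  [G, D, A are collinear ∩ EA ⟂ GD]
2. A_y = -662/97  [G, D, A are collinear ∩ EA ⟂ GD]
   → A = (-111/97, -662/97)
3. B_x = 5  [EC ∥ BD ∩ CD ∥ EB]
4. B_y = -49/4  [EC ∥ BD ∩ CD ∥ EB]
   → B = (5, -49/4)
5. F_x = 11/3  [line 596/97·x + -2105/388·y + -54671/776 = 0 ∩ |FB|² = 1937/144]
6. F_y = -53/6  [line 596/97·x + -2105/388·y + -54671/776 = 0 ∩ |FB|² = 1937/144]
   → F = (11/3, -53/6)

A = (-111/97, -662/97)
B = (5, -49/4)
F = (11/3, -53/6)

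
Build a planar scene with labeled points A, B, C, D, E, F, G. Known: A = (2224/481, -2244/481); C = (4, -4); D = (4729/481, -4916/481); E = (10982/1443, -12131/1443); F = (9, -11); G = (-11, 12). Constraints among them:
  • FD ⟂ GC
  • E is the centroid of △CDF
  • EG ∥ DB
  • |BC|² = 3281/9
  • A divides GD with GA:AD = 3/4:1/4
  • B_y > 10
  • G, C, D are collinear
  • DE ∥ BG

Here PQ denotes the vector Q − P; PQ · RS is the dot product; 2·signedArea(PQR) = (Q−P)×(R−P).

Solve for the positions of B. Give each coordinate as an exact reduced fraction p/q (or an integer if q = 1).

B = (-12668/1443, 14699/1443)

1. B_x = -12668/1443  [DE ∥ BG ∩ EG ∥ DB]
2. B_y = 14699/1443  [DE ∥ BG ∩ EG ∥ DB]
   → B = (-12668/1443, 14699/1443)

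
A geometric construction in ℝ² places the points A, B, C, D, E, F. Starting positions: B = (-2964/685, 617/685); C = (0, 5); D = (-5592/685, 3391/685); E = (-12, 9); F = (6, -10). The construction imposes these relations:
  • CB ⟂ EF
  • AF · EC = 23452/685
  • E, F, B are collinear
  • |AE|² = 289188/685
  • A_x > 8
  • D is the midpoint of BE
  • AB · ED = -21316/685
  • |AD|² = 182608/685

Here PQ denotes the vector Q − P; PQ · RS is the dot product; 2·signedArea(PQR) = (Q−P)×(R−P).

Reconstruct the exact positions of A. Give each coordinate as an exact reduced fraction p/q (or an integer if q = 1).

1. A_x = 5592/685  [AF · EC = 23452/685 ∩ AB · ED = -21316/685]
2. A_y = 3459/685  [AF · EC = 23452/685 ∩ AB · ED = -21316/685]
   → A = (5592/685, 3459/685)

A = (5592/685, 3459/685)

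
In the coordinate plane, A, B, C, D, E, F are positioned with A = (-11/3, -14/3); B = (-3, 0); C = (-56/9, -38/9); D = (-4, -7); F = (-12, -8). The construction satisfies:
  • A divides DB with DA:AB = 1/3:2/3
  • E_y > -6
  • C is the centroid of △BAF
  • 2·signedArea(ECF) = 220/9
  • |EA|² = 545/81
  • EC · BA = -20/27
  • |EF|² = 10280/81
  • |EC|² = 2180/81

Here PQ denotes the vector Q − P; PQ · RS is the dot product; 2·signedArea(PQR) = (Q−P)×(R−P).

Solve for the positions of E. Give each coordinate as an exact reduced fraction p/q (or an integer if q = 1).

1. E_x = -10/9  [EC · BA = -20/27 ∩ 2·signedArea(ECF) = 220/9]
2. E_y = -46/9  [EC · BA = -20/27 ∩ 2·signedArea(ECF) = 220/9]
   → E = (-10/9, -46/9)

E = (-10/9, -46/9)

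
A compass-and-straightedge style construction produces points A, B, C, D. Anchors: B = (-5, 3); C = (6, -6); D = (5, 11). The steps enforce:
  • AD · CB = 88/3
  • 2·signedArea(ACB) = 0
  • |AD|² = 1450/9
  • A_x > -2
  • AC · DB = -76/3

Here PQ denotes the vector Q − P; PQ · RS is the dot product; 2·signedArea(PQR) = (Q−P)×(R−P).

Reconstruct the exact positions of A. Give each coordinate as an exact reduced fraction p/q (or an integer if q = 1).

1. A_x = -4/3  [2·signedArea(ACB) = 0 ∩ AD · CB = 88/3]
2. A_y = 0  [2·signedArea(ACB) = 0 ∩ AD · CB = 88/3]
   → A = (-4/3, 0)

A = (-4/3, 0)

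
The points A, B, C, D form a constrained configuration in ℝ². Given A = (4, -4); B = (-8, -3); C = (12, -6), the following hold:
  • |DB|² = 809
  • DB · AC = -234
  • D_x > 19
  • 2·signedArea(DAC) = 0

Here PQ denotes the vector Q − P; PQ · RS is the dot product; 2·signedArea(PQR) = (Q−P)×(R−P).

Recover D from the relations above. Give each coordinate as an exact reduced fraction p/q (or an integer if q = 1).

1. D_x = 20  [2·signedArea(DAC) = 0 ∩ DB · AC = -234]
2. D_y = -8  [2·signedArea(DAC) = 0 ∩ DB · AC = -234]
   → D = (20, -8)

D = (20, -8)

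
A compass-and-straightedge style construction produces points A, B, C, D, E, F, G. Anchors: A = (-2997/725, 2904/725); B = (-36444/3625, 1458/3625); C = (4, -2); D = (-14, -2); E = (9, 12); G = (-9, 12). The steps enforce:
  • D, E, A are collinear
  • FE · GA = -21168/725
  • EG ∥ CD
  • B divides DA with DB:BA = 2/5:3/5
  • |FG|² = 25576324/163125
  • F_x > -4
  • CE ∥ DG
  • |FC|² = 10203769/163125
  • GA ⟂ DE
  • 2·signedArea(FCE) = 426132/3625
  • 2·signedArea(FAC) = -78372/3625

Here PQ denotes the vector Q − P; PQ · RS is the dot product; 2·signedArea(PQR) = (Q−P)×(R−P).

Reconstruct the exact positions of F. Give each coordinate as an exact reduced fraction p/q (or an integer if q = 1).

1. F_x = -36929/10875  [2·signedArea(FCE) = 426132/3625 ∩ FE · GA = -21168/725]
2. F_y = 8728/10875  [2·signedArea(FCE) = 426132/3625 ∩ FE · GA = -21168/725]
   → F = (-36929/10875, 8728/10875)

F = (-36929/10875, 8728/10875)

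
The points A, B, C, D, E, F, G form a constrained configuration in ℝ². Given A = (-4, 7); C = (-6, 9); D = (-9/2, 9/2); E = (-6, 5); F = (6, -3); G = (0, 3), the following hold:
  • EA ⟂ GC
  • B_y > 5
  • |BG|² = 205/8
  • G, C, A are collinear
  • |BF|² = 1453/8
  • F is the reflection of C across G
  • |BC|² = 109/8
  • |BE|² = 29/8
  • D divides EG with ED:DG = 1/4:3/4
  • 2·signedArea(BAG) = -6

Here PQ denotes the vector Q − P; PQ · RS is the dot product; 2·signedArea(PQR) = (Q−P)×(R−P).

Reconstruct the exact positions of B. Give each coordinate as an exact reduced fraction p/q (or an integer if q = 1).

B = (-17/4, 23/4)

1. B_x = -17/4  [line 4·x + 4·y + -6 = 0 ∩ |BG|² = 205/8]
2. B_y = 23/4  [line 4·x + 4·y + -6 = 0 ∩ |BG|² = 205/8]
   → B = (-17/4, 23/4)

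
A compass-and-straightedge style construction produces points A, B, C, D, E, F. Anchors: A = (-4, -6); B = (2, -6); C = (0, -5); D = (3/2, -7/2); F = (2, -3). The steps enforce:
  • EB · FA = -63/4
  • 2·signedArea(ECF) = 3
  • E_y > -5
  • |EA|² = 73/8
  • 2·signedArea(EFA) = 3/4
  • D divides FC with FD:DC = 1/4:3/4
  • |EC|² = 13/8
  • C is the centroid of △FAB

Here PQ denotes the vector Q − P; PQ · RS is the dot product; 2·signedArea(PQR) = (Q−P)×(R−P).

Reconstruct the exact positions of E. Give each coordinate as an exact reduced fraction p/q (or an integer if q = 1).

1. E_x = -5/4  [2·signedArea(EFA) = 3/4 ∩ EB · FA = -63/4]
2. E_y = -19/4  [2·signedArea(EFA) = 3/4 ∩ EB · FA = -63/4]
   → E = (-5/4, -19/4)

E = (-5/4, -19/4)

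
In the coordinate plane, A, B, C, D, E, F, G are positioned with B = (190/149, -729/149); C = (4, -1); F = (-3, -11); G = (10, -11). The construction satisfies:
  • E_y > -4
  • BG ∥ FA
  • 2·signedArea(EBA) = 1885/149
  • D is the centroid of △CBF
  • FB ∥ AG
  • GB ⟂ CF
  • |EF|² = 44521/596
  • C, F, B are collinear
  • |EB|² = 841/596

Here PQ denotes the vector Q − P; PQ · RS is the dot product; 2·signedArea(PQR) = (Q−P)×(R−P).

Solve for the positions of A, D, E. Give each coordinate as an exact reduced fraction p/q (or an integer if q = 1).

A = (853/149, -2549/149)
D = (113/149, -839/149)
E = (583/298, -584/149)

1. A_x = 853/149  [FB ∥ AG ∩ BG ∥ FA]
2. A_y = -2549/149  [FB ∥ AG ∩ BG ∥ FA]
   → A = (853/149, -2549/149)
3. D_x = 113/149  [D is the centroid of △CBF]
4. D_y = -839/149  [D is the centroid of △CBF]
   → D = (113/149, -839/149)
5. E_x = 583/298  [line 1820/149·x + 663/149·y + -962/149 = 0 ∩ |EB|² = 841/596]
6. E_y = -584/149  [line 1820/149·x + 663/149·y + -962/149 = 0 ∩ |EB|² = 841/596]
   → E = (583/298, -584/149)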